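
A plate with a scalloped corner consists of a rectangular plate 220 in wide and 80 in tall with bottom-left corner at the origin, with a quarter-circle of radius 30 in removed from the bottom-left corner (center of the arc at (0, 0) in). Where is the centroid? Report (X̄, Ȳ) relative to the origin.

X̄ = 114.07 in, Ȳ = 41.14 in

Part | A | x̄ᵢ | ȳᵢ | A·x̄ᵢ | A·ȳᵢ
plate | 17600.00 | 110.00 | 40.00 | 1936000.00 | 704000.00
removed quarter-circle | -706.86 | 12.73 | 12.73 | -9000.00 | -9000.00
Σ | 16893.14 |  |  | 1927000.00 | 695000.00
X̄ = 1927000.00 / 16893.14 = 114.07 in
Ȳ = 695000.00 / 16893.14 = 41.14 in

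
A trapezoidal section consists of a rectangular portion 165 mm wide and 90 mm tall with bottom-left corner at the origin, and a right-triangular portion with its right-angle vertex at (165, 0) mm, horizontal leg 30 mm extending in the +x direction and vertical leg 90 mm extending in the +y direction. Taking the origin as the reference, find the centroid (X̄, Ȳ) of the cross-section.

X̄ = 90.21 mm, Ȳ = 43.75 mm

Part | A | x̄ᵢ | ȳᵢ | A·x̄ᵢ | A·ȳᵢ
rectangular portion | 14850.00 | 82.50 | 45.00 | 1225125.00 | 668250.00
triangular portion | 1350.00 | 175.00 | 30.00 | 236250.00 | 40500.00
Σ | 16200.00 |  |  | 1461375.00 | 708750.00
X̄ = 1461375.00 / 16200.00 = 90.21 mm
Ȳ = 708750.00 / 16200.00 = 43.75 mm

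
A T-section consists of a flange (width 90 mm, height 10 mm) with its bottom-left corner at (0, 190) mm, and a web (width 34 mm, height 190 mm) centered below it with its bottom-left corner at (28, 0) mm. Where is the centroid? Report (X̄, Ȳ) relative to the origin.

X̄ = 45.00 mm, Ȳ = 107.23 mm

web: A = 34 × 190 = 6460.00, centroid at (45.00, 95.00).
flange: A = 90 × 10 = 900.00, centroid at (45.00, 195.00).
ΣA = 7360.00 mm²
ΣAX̄ = (6460.00)(45.00) + (900.00)(45.00) = 331200.00 mm³
ΣAȲ = (6460.00)(95.00) + (900.00)(195.00) = 789200.00 mm³
X̄ = 331200.00 / 7360.00 = 45.00 mm
Ȳ = 789200.00 / 7360.00 = 107.23 mm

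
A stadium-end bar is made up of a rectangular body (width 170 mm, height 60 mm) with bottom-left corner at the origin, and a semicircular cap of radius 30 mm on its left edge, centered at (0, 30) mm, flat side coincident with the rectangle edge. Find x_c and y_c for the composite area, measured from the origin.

x_c = 73.10 mm, y_c = 30.00 mm

rectangular body: A = 170 × 60 = 10200.00, centroid at (85.00, 30.00).
semicircular end: A = ½π·30² = 1413.72, centroid at (-12.73, 30.00).
ΣA = 11613.72 mm², ΣAx_c = 849000.00 mm³, ΣAy_c = 348411.50 mm³.
x_c = 849000.00/11613.72 = 73.10 mm; y_c = 348411.50/11613.72 = 30.00 mm.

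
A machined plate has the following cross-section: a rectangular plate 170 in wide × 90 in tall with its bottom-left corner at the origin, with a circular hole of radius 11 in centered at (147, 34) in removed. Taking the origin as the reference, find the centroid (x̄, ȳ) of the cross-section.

Part | A | x̄ᵢ | ȳᵢ | A·x̄ᵢ | A·ȳᵢ
plate | 15300.00 | 85.00 | 45.00 | 1300500.00 | 688500.00
hole | -380.13 | 147.00 | 34.00 | -55879.51 | -12924.51
Σ | 14919.87 |  |  | 1244620.49 | 675575.49
x̄ = 1244620.49 / 14919.87 = 83.42 in
ȳ = 675575.49 / 14919.87 = 45.28 in

x̄ = 83.42 in, ȳ = 45.28 in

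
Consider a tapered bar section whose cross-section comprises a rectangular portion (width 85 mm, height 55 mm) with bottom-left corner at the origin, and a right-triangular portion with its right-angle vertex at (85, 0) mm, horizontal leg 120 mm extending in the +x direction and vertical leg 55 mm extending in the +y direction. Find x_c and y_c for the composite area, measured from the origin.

x_c = 76.64 mm, y_c = 23.71 mm

rectangular portion: A = 85 × 55 = 4675.00, centroid at (42.50, 27.50).
triangular portion: A = ½·120·55 = 3300.00, centroid at (125.00, 18.33).
ΣA = 7975.00 mm²
ΣAx_c = (4675.00)(42.50) + (3300.00)(125.00) = 611187.50 mm³
ΣAy_c = (4675.00)(27.50) + (3300.00)(18.33) = 189062.50 mm³
x_c = 611187.50 / 7975.00 = 76.64 mm
y_c = 189062.50 / 7975.00 = 23.71 mm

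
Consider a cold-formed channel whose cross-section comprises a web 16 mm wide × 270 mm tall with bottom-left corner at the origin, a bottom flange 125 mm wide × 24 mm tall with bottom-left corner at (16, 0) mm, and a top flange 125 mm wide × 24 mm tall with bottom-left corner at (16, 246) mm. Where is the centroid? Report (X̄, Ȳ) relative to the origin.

X̄ = 48.99 mm, Ȳ = 135.00 mm

Part | A | x̄ᵢ | ȳᵢ | A·x̄ᵢ | A·ȳᵢ
web | 4320.00 | 8.00 | 135.00 | 34560.00 | 583200.00
bottom flange | 3000.00 | 78.50 | 12.00 | 235500.00 | 36000.00
top flange | 3000.00 | 78.50 | 258.00 | 235500.00 | 774000.00
Σ | 10320.00 |  |  | 505560.00 | 1393200.00
X̄ = 505560.00 / 10320.00 = 48.99 mm
Ȳ = 1393200.00 / 10320.00 = 135.00 mm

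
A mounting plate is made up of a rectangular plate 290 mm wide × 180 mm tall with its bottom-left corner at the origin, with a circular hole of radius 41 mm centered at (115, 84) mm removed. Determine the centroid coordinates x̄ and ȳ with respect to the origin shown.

x̄ = 148.38 mm, ȳ = 90.68 mm

plate: A = 290 × 180 = 52200.00, centroid at (145.00, 90.00).
hole: A = −π·41² = -5281.02, centroid at (115.00, 84.00).
ΣA = 46918.98 mm², ΣAx̄ = 6961683.02 mm³, ΣAȳ = 4254394.55 mm³.
x̄ = 6961683.02/46918.98 = 148.38 mm; ȳ = 4254394.55/46918.98 = 90.68 mm.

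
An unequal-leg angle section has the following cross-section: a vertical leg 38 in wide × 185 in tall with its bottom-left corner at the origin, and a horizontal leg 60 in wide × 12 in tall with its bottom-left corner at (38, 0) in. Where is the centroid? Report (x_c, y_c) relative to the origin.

x_c = 23.55 in, y_c = 84.46 in

Part | A | x̄ᵢ | ȳᵢ | A·x̄ᵢ | A·ȳᵢ
vertical leg | 7030.00 | 19.00 | 92.50 | 133570.00 | 650275.00
horizontal leg | 720.00 | 68.00 | 6.00 | 48960.00 | 4320.00
Σ | 7750.00 |  |  | 182530.00 | 654595.00
x_c = 182530.00 / 7750.00 = 23.55 in
y_c = 654595.00 / 7750.00 = 84.46 in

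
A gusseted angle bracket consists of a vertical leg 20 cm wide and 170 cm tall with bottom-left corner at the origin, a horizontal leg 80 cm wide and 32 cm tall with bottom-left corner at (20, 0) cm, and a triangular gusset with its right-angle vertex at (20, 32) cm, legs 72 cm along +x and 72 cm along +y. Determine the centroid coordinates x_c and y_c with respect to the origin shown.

x_c = 35.27 cm, y_c = 55.56 cm

Part | A | x̄ᵢ | ȳᵢ | A·x̄ᵢ | A·ȳᵢ
vertical leg | 3400.00 | 10.00 | 85.00 | 34000.00 | 289000.00
horizontal leg | 2560.00 | 60.00 | 16.00 | 153600.00 | 40960.00
gusset | 2592.00 | 44.00 | 56.00 | 114048.00 | 145152.00
Σ | 8552.00 |  |  | 301648.00 | 475112.00
x_c = 301648.00 / 8552.00 = 35.27 cm
y_c = 475112.00 / 8552.00 = 55.56 cm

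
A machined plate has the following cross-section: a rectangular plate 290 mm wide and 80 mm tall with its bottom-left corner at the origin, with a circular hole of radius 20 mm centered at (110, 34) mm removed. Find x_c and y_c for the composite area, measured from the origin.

x_c = 147.00 mm, y_c = 40.34 mm

plate: A = 290 × 80 = 23200.00, centroid at (145.00, 40.00).
hole: A = −π·20² = -1256.64, centroid at (110.00, 34.00).
ΣA = 21943.36 mm², ΣAx_c = 3225769.92 mm³, ΣAy_c = 885274.34 mm³.
x_c = 3225769.92/21943.36 = 147.00 mm; y_c = 885274.34/21943.36 = 40.34 mm.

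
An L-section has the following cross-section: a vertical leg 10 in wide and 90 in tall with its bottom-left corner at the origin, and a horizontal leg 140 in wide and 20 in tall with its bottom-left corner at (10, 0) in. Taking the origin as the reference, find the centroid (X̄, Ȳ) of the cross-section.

Part | A | x̄ᵢ | ȳᵢ | A·x̄ᵢ | A·ȳᵢ
vertical leg | 900.00 | 5.00 | 45.00 | 4500.00 | 40500.00
horizontal leg | 2800.00 | 80.00 | 10.00 | 224000.00 | 28000.00
Σ | 3700.00 |  |  | 228500.00 | 68500.00
X̄ = 228500.00 / 3700.00 = 61.76 in
Ȳ = 68500.00 / 3700.00 = 18.51 in

X̄ = 61.76 in, Ȳ = 18.51 in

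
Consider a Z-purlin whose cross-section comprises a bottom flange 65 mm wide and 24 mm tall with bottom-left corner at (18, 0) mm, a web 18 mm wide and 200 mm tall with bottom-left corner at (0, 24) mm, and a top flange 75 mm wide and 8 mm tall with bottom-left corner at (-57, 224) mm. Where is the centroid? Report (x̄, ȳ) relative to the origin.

x̄ = 17.27 mm, ȳ = 104.50 mm

Part | A | x̄ᵢ | ȳᵢ | A·x̄ᵢ | A·ȳᵢ
bottom flange | 1560.00 | 50.50 | 12.00 | 78780.00 | 18720.00
web | 3600.00 | 9.00 | 124.00 | 32400.00 | 446400.00
top flange | 600.00 | -19.50 | 228.00 | -11700.00 | 136800.00
Σ | 5760.00 |  |  | 99480.00 | 601920.00
x̄ = 99480.00 / 5760.00 = 17.27 mm
ȳ = 601920.00 / 5760.00 = 104.50 mm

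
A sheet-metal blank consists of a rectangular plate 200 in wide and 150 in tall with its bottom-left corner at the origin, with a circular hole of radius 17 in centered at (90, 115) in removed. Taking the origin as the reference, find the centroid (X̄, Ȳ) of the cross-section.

plate: A = 200 × 150 = 30000.00, centroid at (100.00, 75.00).
hole: A = −π·17² = -907.92, centroid at (90.00, 115.00).
ΣA = 29092.08 in²
ΣAX̄ = (30000.00)(100.00) + (-907.92)(90.00) = 2918287.18 in³
ΣAȲ = (30000.00)(75.00) + (-907.92)(115.00) = 2145589.17 in³
X̄ = 2918287.18 / 29092.08 = 100.31 in
Ȳ = 2145589.17 / 29092.08 = 73.75 in

X̄ = 100.31 in, Ȳ = 73.75 in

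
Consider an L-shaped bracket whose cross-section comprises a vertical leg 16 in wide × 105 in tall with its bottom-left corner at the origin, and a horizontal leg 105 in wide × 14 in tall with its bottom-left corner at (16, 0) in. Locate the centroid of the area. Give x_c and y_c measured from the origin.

vertical leg: A = 16 × 105 = 1680.00, centroid at (8.00, 52.50).
horizontal leg: A = 105 × 14 = 1470.00, centroid at (68.50, 7.00).
ΣA = 3150.00 in²
ΣAx_c = (1680.00)(8.00) + (1470.00)(68.50) = 114135.00 in³
ΣAy_c = (1680.00)(52.50) + (1470.00)(7.00) = 98490.00 in³
x_c = 114135.00 / 3150.00 = 36.23 in
y_c = 98490.00 / 3150.00 = 31.27 in

x_c = 36.23 in, y_c = 31.27 in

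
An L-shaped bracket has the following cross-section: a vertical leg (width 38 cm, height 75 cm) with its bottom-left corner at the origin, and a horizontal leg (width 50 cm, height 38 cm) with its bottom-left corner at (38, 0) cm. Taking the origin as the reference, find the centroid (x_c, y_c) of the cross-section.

x_c = 36.60 cm, y_c = 30.10 cm

vertical leg: A = 38 × 75 = 2850.00, centroid at (19.00, 37.50).
horizontal leg: A = 50 × 38 = 1900.00, centroid at (63.00, 19.00).
ΣA = 4750.00 cm², ΣAx_c = 173850.00 cm³, ΣAy_c = 142975.00 cm³.
x_c = 173850.00/4750.00 = 36.60 cm; y_c = 142975.00/4750.00 = 30.10 cm.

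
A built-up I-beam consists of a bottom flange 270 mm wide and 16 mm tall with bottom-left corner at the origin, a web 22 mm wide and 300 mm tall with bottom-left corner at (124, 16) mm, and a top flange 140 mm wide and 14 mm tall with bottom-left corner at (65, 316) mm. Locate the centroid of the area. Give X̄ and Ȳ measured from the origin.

X̄ = 135.00 mm, Ȳ = 136.90 mm

bottom flange: A = 270 × 16 = 4320.00, centroid at (135.00, 8.00).
web: A = 22 × 300 = 6600.00, centroid at (135.00, 166.00).
top flange: A = 140 × 14 = 1960.00, centroid at (135.00, 323.00).
ΣA = 12880.00 mm²
ΣAX̄ = (4320.00)(135.00) + (6600.00)(135.00) + (1960.00)(135.00) = 1738800.00 mm³
ΣAȲ = (4320.00)(8.00) + (6600.00)(166.00) + (1960.00)(323.00) = 1763240.00 mm³
X̄ = 1738800.00 / 12880.00 = 135.00 mm
Ȳ = 1763240.00 / 12880.00 = 136.90 mm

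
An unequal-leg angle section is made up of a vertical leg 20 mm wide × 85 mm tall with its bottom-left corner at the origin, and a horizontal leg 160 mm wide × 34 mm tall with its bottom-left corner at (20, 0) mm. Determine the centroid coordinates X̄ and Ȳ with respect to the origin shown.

vertical leg: A = 20 × 85 = 1700.00, centroid at (10.00, 42.50).
horizontal leg: A = 160 × 34 = 5440.00, centroid at (100.00, 17.00).
ΣA = 7140.00 mm²
ΣAX̄ = (1700.00)(10.00) + (5440.00)(100.00) = 561000.00 mm³
ΣAȲ = (1700.00)(42.50) + (5440.00)(17.00) = 164730.00 mm³
X̄ = 561000.00 / 7140.00 = 78.57 mm
Ȳ = 164730.00 / 7140.00 = 23.07 mm

X̄ = 78.57 mm, Ȳ = 23.07 mm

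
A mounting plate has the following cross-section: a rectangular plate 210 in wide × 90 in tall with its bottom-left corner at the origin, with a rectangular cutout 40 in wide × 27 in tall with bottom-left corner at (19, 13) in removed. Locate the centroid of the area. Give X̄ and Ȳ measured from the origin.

plate: A = 210 × 90 = 18900.00, centroid at (105.00, 45.00).
hole: A = −(40 × 27) = -1080.00, centroid at (39.00, 26.50).
ΣA = 17820.00 in², ΣAX̄ = 1942380.00 in³, ΣAȲ = 821880.00 in³.
X̄ = 1942380.00/17820.00 = 109.00 in; Ȳ = 821880.00/17820.00 = 46.12 in.

X̄ = 109.00 in, Ȳ = 46.12 in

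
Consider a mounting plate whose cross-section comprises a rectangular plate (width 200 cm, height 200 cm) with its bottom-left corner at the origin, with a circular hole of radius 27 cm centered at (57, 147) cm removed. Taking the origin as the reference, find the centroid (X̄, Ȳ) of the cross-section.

plate: A = 200 × 200 = 40000.00, centroid at (100.00, 100.00).
hole: A = −π·27² = -2290.22, centroid at (57.00, 147.00).
ΣA = 37709.78 cm², ΣAX̄ = 3869457.40 cm³, ΣAȲ = 3663337.51 cm³.
X̄ = 3869457.40/37709.78 = 102.61 cm; Ȳ = 3663337.51/37709.78 = 97.15 cm.

X̄ = 102.61 cm, Ȳ = 97.15 cm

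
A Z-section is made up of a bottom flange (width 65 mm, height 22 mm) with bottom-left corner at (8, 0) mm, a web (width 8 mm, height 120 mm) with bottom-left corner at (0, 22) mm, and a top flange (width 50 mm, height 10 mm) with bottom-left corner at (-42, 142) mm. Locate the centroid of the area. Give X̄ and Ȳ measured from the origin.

bottom flange: A = 65 × 22 = 1430.00, centroid at (40.50, 11.00).
web: A = 8 × 120 = 960.00, centroid at (4.00, 82.00).
top flange: A = 50 × 10 = 500.00, centroid at (-17.00, 147.00).
ΣA = 2890.00 mm²
ΣAX̄ = (1430.00)(40.50) + (960.00)(4.00) + (500.00)(-17.00) = 53255.00 mm³
ΣAȲ = (1430.00)(11.00) + (960.00)(82.00) + (500.00)(147.00) = 167950.00 mm³
X̄ = 53255.00 / 2890.00 = 18.43 mm
Ȳ = 167950.00 / 2890.00 = 58.11 mm

X̄ = 18.43 mm, Ȳ = 58.11 mm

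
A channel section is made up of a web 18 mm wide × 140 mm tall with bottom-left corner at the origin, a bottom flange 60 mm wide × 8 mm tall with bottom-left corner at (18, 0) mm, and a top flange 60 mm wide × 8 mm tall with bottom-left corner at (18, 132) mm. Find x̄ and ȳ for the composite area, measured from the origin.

x̄ = 19.76 mm, ȳ = 70.00 mm

web: A = 18 × 140 = 2520.00, centroid at (9.00, 70.00).
bottom flange: A = 60 × 8 = 480.00, centroid at (48.00, 4.00).
top flange: A = 60 × 8 = 480.00, centroid at (48.00, 136.00).
ΣA = 3480.00 mm², ΣAx̄ = 68760.00 mm³, ΣAȳ = 243600.00 mm³.
x̄ = 68760.00/3480.00 = 19.76 mm; ȳ = 243600.00/3480.00 = 70.00 mm.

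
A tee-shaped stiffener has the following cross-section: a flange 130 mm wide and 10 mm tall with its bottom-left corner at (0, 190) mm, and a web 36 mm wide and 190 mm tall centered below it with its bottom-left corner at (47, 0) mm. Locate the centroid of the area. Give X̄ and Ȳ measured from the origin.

Part | A | x̄ᵢ | ȳᵢ | A·x̄ᵢ | A·ȳᵢ
web | 6840.00 | 65.00 | 95.00 | 444600.00 | 649800.00
flange | 1300.00 | 65.00 | 195.00 | 84500.00 | 253500.00
Σ | 8140.00 |  |  | 529100.00 | 903300.00
X̄ = 529100.00 / 8140.00 = 65.00 mm
Ȳ = 903300.00 / 8140.00 = 110.97 mm

X̄ = 65.00 mm, Ȳ = 110.97 mm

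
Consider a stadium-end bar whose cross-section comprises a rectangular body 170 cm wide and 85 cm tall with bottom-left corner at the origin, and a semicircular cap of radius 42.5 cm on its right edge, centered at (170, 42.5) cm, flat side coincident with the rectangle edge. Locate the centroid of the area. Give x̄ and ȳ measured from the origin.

Part | A | x̄ᵢ | ȳᵢ | A·x̄ᵢ | A·ȳᵢ
rectangular body | 14450.00 | 85.00 | 42.50 | 1228250.00 | 614125.00
semicircular end | 2837.25 | 188.04 | 42.50 | 533509.73 | 120583.16
Σ | 17287.25 |  |  | 1761759.73 | 734708.16
x̄ = 1761759.73 / 17287.25 = 101.91 cm
ȳ = 734708.16 / 17287.25 = 42.50 cm

x̄ = 101.91 cm, ȳ = 42.50 cm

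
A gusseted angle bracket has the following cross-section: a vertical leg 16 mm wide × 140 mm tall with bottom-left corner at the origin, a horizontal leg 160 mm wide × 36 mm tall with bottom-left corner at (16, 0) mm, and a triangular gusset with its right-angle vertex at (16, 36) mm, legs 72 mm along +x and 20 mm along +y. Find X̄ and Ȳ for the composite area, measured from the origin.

X̄ = 68.77 mm, Ȳ = 33.39 mm

Part | A | x̄ᵢ | ȳᵢ | A·x̄ᵢ | A·ȳᵢ
vertical leg | 2240.00 | 8.00 | 70.00 | 17920.00 | 156800.00
horizontal leg | 5760.00 | 96.00 | 18.00 | 552960.00 | 103680.00
gusset | 720.00 | 40.00 | 42.67 | 28800.00 | 30720.00
Σ | 8720.00 |  |  | 599680.00 | 291200.00
X̄ = 599680.00 / 8720.00 = 68.77 mm
Ȳ = 291200.00 / 8720.00 = 33.39 mm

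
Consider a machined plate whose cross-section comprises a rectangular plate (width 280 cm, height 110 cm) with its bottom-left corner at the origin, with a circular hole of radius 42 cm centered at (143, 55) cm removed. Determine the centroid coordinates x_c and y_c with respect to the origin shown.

plate: A = 280 × 110 = 30800.00, centroid at (140.00, 55.00).
hole: A = −π·42² = -5541.77, centroid at (143.00, 55.00).
ΣA = 25258.23 cm²
ΣAx_c = (30800.00)(140.00) + (-5541.77)(143.00) = 3519526.97 cm³
ΣAy_c = (30800.00)(55.00) + (-5541.77)(55.00) = 1389202.68 cm³
x_c = 3519526.97 / 25258.23 = 139.34 cm
y_c = 1389202.68 / 25258.23 = 55.00 cm

x_c = 139.34 cm, y_c = 55.00 cm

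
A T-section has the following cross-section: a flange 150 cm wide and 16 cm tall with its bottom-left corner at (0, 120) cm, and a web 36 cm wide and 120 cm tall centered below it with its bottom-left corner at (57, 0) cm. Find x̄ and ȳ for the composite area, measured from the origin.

web: A = 36 × 120 = 4320.00, centroid at (75.00, 60.00).
flange: A = 150 × 16 = 2400.00, centroid at (75.00, 128.00).
ΣA = 6720.00 cm²
ΣAx̄ = (4320.00)(75.00) + (2400.00)(75.00) = 504000.00 cm³
ΣAȳ = (4320.00)(60.00) + (2400.00)(128.00) = 566400.00 cm³
x̄ = 504000.00 / 6720.00 = 75.00 cm
ȳ = 566400.00 / 6720.00 = 84.29 cm

x̄ = 75.00 cm, ȳ = 84.29 cm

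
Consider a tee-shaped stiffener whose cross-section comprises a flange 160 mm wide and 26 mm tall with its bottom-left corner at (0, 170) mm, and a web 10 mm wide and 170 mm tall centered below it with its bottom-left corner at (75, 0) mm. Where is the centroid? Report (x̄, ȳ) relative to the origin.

Part | A | x̄ᵢ | ȳᵢ | A·x̄ᵢ | A·ȳᵢ
web | 1700.00 | 80.00 | 85.00 | 136000.00 | 144500.00
flange | 4160.00 | 80.00 | 183.00 | 332800.00 | 761280.00
Σ | 5860.00 |  |  | 468800.00 | 905780.00
x̄ = 468800.00 / 5860.00 = 80.00 mm
ȳ = 905780.00 / 5860.00 = 154.57 mm

x̄ = 80.00 mm, ȳ = 154.57 mm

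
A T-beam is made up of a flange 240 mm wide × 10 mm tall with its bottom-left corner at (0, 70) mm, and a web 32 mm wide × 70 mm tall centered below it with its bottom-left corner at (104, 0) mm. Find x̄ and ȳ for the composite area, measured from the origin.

web: A = 32 × 70 = 2240.00, centroid at (120.00, 35.00).
flange: A = 240 × 10 = 2400.00, centroid at (120.00, 75.00).
ΣA = 4640.00 mm²
ΣAx̄ = (2240.00)(120.00) + (2400.00)(120.00) = 556800.00 mm³
ΣAȳ = (2240.00)(35.00) + (2400.00)(75.00) = 258400.00 mm³
x̄ = 556800.00 / 4640.00 = 120.00 mm
ȳ = 258400.00 / 4640.00 = 55.69 mm

x̄ = 120.00 mm, ȳ = 55.69 mm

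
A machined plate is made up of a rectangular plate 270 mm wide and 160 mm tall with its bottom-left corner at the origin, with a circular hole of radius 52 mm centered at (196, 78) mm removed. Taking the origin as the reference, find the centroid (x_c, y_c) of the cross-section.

x_c = 120.07 mm, y_c = 80.49 mm

Part | A | x̄ᵢ | ȳᵢ | A·x̄ᵢ | A·ȳᵢ
plate | 43200.00 | 135.00 | 80.00 | 5832000.00 | 3456000.00
hole | -8494.87 | 196.00 | 78.00 | -1664993.84 | -662599.59
Σ | 34705.13 |  |  | 4167006.16 | 2793400.41
x_c = 4167006.16 / 34705.13 = 120.07 mm
y_c = 2793400.41 / 34705.13 = 80.49 mm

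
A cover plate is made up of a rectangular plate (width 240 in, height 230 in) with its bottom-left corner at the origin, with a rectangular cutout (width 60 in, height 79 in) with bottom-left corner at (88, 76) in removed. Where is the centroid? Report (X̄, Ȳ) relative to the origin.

Part | A | x̄ᵢ | ȳᵢ | A·x̄ᵢ | A·ȳᵢ
plate | 55200.00 | 120.00 | 115.00 | 6624000.00 | 6348000.00
hole | -4740.00 | 118.00 | 115.50 | -559320.00 | -547470.00
Σ | 50460.00 |  |  | 6064680.00 | 5800530.00
X̄ = 6064680.00 / 50460.00 = 120.19 in
Ȳ = 5800530.00 / 50460.00 = 114.95 in

X̄ = 120.19 in, Ȳ = 114.95 in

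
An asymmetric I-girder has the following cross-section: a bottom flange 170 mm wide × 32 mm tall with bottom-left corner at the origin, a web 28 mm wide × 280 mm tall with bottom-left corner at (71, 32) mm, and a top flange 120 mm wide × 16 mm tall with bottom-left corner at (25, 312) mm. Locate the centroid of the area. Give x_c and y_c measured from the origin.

Part | A | x̄ᵢ | ȳᵢ | A·x̄ᵢ | A·ȳᵢ
bottom flange | 5440.00 | 85.00 | 16.00 | 462400.00 | 87040.00
web | 7840.00 | 85.00 | 172.00 | 666400.00 | 1348480.00
top flange | 1920.00 | 85.00 | 320.00 | 163200.00 | 614400.00
Σ | 15200.00 |  |  | 1292000.00 | 2049920.00
x_c = 1292000.00 / 15200.00 = 85.00 mm
y_c = 2049920.00 / 15200.00 = 134.86 mm

x_c = 85.00 mm, y_c = 134.86 mm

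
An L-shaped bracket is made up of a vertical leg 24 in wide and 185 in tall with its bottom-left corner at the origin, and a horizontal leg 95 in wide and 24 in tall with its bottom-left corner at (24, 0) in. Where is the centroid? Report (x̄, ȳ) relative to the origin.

Part | A | x̄ᵢ | ȳᵢ | A·x̄ᵢ | A·ȳᵢ
vertical leg | 4440.00 | 12.00 | 92.50 | 53280.00 | 410700.00
horizontal leg | 2280.00 | 71.50 | 12.00 | 163020.00 | 27360.00
Σ | 6720.00 |  |  | 216300.00 | 438060.00
x̄ = 216300.00 / 6720.00 = 32.19 in
ȳ = 438060.00 / 6720.00 = 65.19 in

x̄ = 32.19 in, ȳ = 65.19 in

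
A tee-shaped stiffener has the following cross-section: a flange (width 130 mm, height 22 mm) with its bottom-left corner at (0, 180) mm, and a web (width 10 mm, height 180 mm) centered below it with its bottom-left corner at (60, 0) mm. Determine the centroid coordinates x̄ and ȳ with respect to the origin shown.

x̄ = 65.00 mm, ȳ = 151.99 mm

web: A = 10 × 180 = 1800.00, centroid at (65.00, 90.00).
flange: A = 130 × 22 = 2860.00, centroid at (65.00, 191.00).
ΣA = 4660.00 mm²
ΣAx̄ = (1800.00)(65.00) + (2860.00)(65.00) = 302900.00 mm³
ΣAȳ = (1800.00)(90.00) + (2860.00)(191.00) = 708260.00 mm³
x̄ = 302900.00 / 4660.00 = 65.00 mm
ȳ = 708260.00 / 4660.00 = 151.99 mm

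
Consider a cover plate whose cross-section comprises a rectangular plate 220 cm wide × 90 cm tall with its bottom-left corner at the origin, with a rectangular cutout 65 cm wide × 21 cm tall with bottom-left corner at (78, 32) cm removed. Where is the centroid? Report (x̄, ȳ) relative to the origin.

x̄ = 109.96 cm, ȳ = 45.19 cm

plate: A = 220 × 90 = 19800.00, centroid at (110.00, 45.00).
hole: A = −(65 × 21) = -1365.00, centroid at (110.50, 42.50).
ΣA = 18435.00 cm²
ΣAx̄ = (19800.00)(110.00) + (-1365.00)(110.50) = 2027167.50 cm³
ΣAȳ = (19800.00)(45.00) + (-1365.00)(42.50) = 832987.50 cm³
x̄ = 2027167.50 / 18435.00 = 109.96 cm
ȳ = 832987.50 / 18435.00 = 45.19 cm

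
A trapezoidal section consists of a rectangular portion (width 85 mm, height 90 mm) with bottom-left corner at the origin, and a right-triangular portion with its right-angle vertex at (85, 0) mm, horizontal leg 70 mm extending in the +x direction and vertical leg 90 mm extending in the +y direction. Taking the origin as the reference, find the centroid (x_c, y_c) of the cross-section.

x_c = 61.70 mm, y_c = 40.62 mm

rectangular portion: A = 85 × 90 = 7650.00, centroid at (42.50, 45.00).
triangular portion: A = ½·70·90 = 3150.00, centroid at (108.33, 30.00).
ΣA = 10800.00 mm²
ΣAx_c = (7650.00)(42.50) + (3150.00)(108.33) = 666375.00 mm³
ΣAy_c = (7650.00)(45.00) + (3150.00)(30.00) = 438750.00 mm³
x_c = 666375.00 / 10800.00 = 61.70 mm
y_c = 438750.00 / 10800.00 = 40.62 mm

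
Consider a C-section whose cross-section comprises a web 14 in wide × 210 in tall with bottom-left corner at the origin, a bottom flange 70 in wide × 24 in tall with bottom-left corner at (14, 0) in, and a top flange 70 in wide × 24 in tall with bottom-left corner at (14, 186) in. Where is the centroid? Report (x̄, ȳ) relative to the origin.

Part | A | x̄ᵢ | ȳᵢ | A·x̄ᵢ | A·ȳᵢ
web | 2940.00 | 7.00 | 105.00 | 20580.00 | 308700.00
bottom flange | 1680.00 | 49.00 | 12.00 | 82320.00 | 20160.00
top flange | 1680.00 | 49.00 | 198.00 | 82320.00 | 332640.00
Σ | 6300.00 |  |  | 185220.00 | 661500.00
x̄ = 185220.00 / 6300.00 = 29.40 in
ȳ = 661500.00 / 6300.00 = 105.00 in

x̄ = 29.40 in, ȳ = 105.00 in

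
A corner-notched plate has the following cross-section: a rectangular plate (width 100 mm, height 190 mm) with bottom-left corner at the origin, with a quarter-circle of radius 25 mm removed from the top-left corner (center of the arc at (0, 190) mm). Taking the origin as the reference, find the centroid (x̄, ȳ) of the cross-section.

plate: A = 100 × 190 = 19000.00, centroid at (50.00, 95.00).
removed quarter-circle: A = −¼π·25² = -490.87, centroid at (10.61, 179.39).
ΣA = 18509.13 mm²
ΣAx̄ = (19000.00)(50.00) + (-490.87)(10.61) = 944791.67 mm³
ΣAȳ = (19000.00)(95.00) + (-490.87)(179.39) = 1716942.30 mm³
x̄ = 944791.67 / 18509.13 = 51.04 mm
ȳ = 1716942.30 / 18509.13 = 92.76 mm

x̄ = 51.04 mm, ȳ = 92.76 mm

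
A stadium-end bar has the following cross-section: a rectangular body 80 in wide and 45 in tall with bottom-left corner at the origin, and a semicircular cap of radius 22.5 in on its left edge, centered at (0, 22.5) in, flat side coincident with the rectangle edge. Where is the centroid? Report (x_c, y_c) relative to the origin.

x_c = 31.04 in, y_c = 22.50 in

rectangular body: A = 80 × 45 = 3600.00, centroid at (40.00, 22.50).
semicircular end: A = ½π·22.5² = 795.22, centroid at (-9.55, 22.50).
ΣA = 4395.22 in²
ΣAx_c = (3600.00)(40.00) + (795.22)(-9.55) = 136406.25 in³
ΣAy_c = (3600.00)(22.50) + (795.22)(22.50) = 98892.35 in³
x_c = 136406.25 / 4395.22 = 31.04 in
y_c = 98892.35 / 4395.22 = 22.50 in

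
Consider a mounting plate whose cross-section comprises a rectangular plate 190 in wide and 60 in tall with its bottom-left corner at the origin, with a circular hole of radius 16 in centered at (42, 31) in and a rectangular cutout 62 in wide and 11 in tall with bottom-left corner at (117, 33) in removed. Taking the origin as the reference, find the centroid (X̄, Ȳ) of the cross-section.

X̄ = 95.65 in, Ȳ = 29.33 in

plate: A = 190 × 60 = 11400.00, centroid at (95.00, 30.00).
hole 1: A = −π·16² = -804.25, centroid at (42.00, 31.00).
hole 2: A = −(62 × 11) = -682.00, centroid at (148.00, 38.50).
ΣA = 9913.75 in², ΣAX̄ = 948285.60 in³, ΣAȲ = 290811.32 in³.
X̄ = 948285.60/9913.75 = 95.65 in; Ȳ = 290811.32/9913.75 = 29.33 in.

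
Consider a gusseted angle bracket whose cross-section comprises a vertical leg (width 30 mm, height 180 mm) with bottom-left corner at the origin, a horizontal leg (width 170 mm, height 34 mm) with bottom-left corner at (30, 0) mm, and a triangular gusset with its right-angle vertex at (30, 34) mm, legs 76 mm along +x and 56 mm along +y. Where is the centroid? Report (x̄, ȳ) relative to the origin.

vertical leg: A = 30 × 180 = 5400.00, centroid at (15.00, 90.00).
horizontal leg: A = 170 × 34 = 5780.00, centroid at (115.00, 17.00).
gusset: A = ½·76·56 = 2128.00, centroid at (55.33, 52.67).
ΣA = 13308.00 mm², ΣAx̄ = 863449.33 mm³, ΣAȳ = 696334.67 mm³.
x̄ = 863449.33/13308.00 = 64.88 mm; ȳ = 696334.67/13308.00 = 52.32 mm.

x̄ = 64.88 mm, ȳ = 52.32 mm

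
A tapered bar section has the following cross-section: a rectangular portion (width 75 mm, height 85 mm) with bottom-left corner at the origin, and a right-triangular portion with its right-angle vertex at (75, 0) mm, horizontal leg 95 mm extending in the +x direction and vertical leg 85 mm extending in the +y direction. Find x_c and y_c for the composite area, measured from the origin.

rectangular portion: A = 75 × 85 = 6375.00, centroid at (37.50, 42.50).
triangular portion: A = ½·95·85 = 4037.50, centroid at (106.67, 28.33).
ΣA = 10412.50 mm², ΣAx_c = 669729.17 mm³, ΣAy_c = 385333.33 mm³.
x_c = 669729.17/10412.50 = 64.32 mm; y_c = 385333.33/10412.50 = 37.01 mm.

x_c = 64.32 mm, y_c = 37.01 mm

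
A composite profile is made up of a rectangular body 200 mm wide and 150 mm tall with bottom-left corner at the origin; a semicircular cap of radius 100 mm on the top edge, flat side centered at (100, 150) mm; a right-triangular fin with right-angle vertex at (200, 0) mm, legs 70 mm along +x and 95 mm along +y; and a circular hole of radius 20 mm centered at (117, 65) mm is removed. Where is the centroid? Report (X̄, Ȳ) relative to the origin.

Part | A | x̄ᵢ | ȳᵢ | A·x̄ᵢ | A·ȳᵢ
rectangular body | 30000.00 | 100.00 | 75.00 | 3000000.00 | 2250000.00
semicircular top | 15707.96 | 100.00 | 192.44 | 1570796.33 | 3022861.16
triangular fin | 3325.00 | 223.33 | 31.67 | 742583.33 | 105291.67
hole | -1256.64 | 117.00 | 65.00 | -147026.54 | -81681.41
Σ | 47776.33 |  |  | 5166353.12 | 5296471.41
X̄ = 5166353.12 / 47776.33 = 108.14 mm
Ȳ = 5296471.41 / 47776.33 = 110.86 mm

X̄ = 108.14 mm, Ȳ = 110.86 mm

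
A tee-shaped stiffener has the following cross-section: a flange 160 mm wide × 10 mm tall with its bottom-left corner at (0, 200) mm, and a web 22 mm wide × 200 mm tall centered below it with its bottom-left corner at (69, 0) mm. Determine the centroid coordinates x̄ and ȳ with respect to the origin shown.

web: A = 22 × 200 = 4400.00, centroid at (80.00, 100.00).
flange: A = 160 × 10 = 1600.00, centroid at (80.00, 205.00).
ΣA = 6000.00 mm², ΣAx̄ = 480000.00 mm³, ΣAȳ = 768000.00 mm³.
x̄ = 480000.00/6000.00 = 80.00 mm; ȳ = 768000.00/6000.00 = 128.00 mm.

x̄ = 80.00 mm, ȳ = 128.00 mm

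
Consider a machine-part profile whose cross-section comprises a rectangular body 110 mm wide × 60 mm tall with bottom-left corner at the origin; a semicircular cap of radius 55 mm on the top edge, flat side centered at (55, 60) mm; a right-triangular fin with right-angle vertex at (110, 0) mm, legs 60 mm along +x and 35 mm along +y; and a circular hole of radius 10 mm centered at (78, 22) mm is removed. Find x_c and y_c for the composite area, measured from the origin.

rectangular body: A = 110 × 60 = 6600.00, centroid at (55.00, 30.00).
semicircular top: A = ½π·55² = 4751.66, centroid at (55.00, 83.34).
triangular fin: A = ½·60·35 = 1050.00, centroid at (130.00, 11.67).
hole: A = −π·10² = -314.16, centroid at (78.00, 22.00).
ΣA = 12087.50 mm², ΣAx_c = 736336.82 mm³, ΣAy_c = 599354.70 mm³.
x_c = 736336.82/12087.50 = 60.92 mm; y_c = 599354.70/12087.50 = 49.58 mm.

x_c = 60.92 mm, y_c = 49.58 mm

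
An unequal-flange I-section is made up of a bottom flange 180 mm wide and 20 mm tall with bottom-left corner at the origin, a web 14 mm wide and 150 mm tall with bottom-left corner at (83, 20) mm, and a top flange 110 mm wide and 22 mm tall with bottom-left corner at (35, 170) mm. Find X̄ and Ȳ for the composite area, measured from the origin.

bottom flange: A = 180 × 20 = 3600.00, centroid at (90.00, 10.00).
web: A = 14 × 150 = 2100.00, centroid at (90.00, 95.00).
top flange: A = 110 × 22 = 2420.00, centroid at (90.00, 181.00).
ΣA = 8120.00 mm², ΣAX̄ = 730800.00 mm³, ΣAȲ = 673520.00 mm³.
X̄ = 730800.00/8120.00 = 90.00 mm; Ȳ = 673520.00/8120.00 = 82.95 mm.

X̄ = 90.00 mm, Ȳ = 82.95 mm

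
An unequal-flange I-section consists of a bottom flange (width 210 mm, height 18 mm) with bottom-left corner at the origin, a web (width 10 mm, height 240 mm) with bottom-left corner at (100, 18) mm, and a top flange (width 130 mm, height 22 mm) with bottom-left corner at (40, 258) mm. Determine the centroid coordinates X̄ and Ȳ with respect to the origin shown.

bottom flange: A = 210 × 18 = 3780.00, centroid at (105.00, 9.00).
web: A = 10 × 240 = 2400.00, centroid at (105.00, 138.00).
top flange: A = 130 × 22 = 2860.00, centroid at (105.00, 269.00).
ΣA = 9040.00 mm²
ΣAX̄ = (3780.00)(105.00) + (2400.00)(105.00) + (2860.00)(105.00) = 949200.00 mm³
ΣAȲ = (3780.00)(9.00) + (2400.00)(138.00) + (2860.00)(269.00) = 1134560.00 mm³
X̄ = 949200.00 / 9040.00 = 105.00 mm
Ȳ = 1134560.00 / 9040.00 = 125.50 mm

X̄ = 105.00 mm, Ȳ = 125.50 mm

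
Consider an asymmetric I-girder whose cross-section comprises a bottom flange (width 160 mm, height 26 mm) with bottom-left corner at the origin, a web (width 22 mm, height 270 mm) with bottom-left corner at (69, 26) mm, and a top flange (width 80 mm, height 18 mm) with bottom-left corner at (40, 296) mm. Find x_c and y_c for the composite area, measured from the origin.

x_c = 80.00 mm, y_c = 125.62 mm

bottom flange: A = 160 × 26 = 4160.00, centroid at (80.00, 13.00).
web: A = 22 × 270 = 5940.00, centroid at (80.00, 161.00).
top flange: A = 80 × 18 = 1440.00, centroid at (80.00, 305.00).
ΣA = 11540.00 mm²
ΣAx_c = (4160.00)(80.00) + (5940.00)(80.00) + (1440.00)(80.00) = 923200.00 mm³
ΣAy_c = (4160.00)(13.00) + (5940.00)(161.00) + (1440.00)(305.00) = 1449620.00 mm³
x_c = 923200.00 / 11540.00 = 80.00 mm
y_c = 1449620.00 / 11540.00 = 125.62 mm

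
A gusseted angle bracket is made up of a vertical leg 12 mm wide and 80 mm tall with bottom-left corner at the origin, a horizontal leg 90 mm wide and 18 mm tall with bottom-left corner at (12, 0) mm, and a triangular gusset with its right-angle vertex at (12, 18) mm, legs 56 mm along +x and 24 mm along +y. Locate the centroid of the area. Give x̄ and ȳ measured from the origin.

x̄ = 36.50 mm, ȳ = 21.66 mm

vertical leg: A = 12 × 80 = 960.00, centroid at (6.00, 40.00).
horizontal leg: A = 90 × 18 = 1620.00, centroid at (57.00, 9.00).
gusset: A = ½·56·24 = 672.00, centroid at (30.67, 26.00).
ΣA = 3252.00 mm²
ΣAx̄ = (960.00)(6.00) + (1620.00)(57.00) + (672.00)(30.67) = 118708.00 mm³
ΣAȳ = (960.00)(40.00) + (1620.00)(9.00) + (672.00)(26.00) = 70452.00 mm³
x̄ = 118708.00 / 3252.00 = 36.50 mm
ȳ = 70452.00 / 3252.00 = 21.66 mm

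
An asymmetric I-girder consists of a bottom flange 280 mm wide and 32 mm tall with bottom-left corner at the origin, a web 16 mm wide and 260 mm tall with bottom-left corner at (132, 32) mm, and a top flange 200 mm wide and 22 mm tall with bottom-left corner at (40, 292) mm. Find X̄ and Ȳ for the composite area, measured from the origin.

X̄ = 140.00 mm, Ȳ = 122.74 mm

bottom flange: A = 280 × 32 = 8960.00, centroid at (140.00, 16.00).
web: A = 16 × 260 = 4160.00, centroid at (140.00, 162.00).
top flange: A = 200 × 22 = 4400.00, centroid at (140.00, 303.00).
ΣA = 17520.00 mm², ΣAX̄ = 2452800.00 mm³, ΣAȲ = 2150480.00 mm³.
X̄ = 2452800.00/17520.00 = 140.00 mm; Ȳ = 2150480.00/17520.00 = 122.74 mm.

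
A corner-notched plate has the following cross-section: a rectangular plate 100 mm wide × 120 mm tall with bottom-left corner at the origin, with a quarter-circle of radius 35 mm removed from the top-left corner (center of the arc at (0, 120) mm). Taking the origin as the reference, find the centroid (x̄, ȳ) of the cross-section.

x̄ = 53.06 mm, ȳ = 56.06 mm

plate: A = 100 × 120 = 12000.00, centroid at (50.00, 60.00).
removed quarter-circle: A = −¼π·35² = -962.11, centroid at (14.85, 105.15).
ΣA = 11037.89 mm², ΣAx̄ = 585708.33 mm³, ΣAȳ = 618838.14 mm³.
x̄ = 585708.33/11037.89 = 53.06 mm; ȳ = 618838.14/11037.89 = 56.06 mm.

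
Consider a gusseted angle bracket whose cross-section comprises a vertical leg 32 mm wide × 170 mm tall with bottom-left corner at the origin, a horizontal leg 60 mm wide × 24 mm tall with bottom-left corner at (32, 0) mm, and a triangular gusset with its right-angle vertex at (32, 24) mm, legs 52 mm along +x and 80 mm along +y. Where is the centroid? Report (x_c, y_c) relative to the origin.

x_c = 31.13 mm, y_c = 65.30 mm

Part | A | x̄ᵢ | ȳᵢ | A·x̄ᵢ | A·ȳᵢ
vertical leg | 5440.00 | 16.00 | 85.00 | 87040.00 | 462400.00
horizontal leg | 1440.00 | 62.00 | 12.00 | 89280.00 | 17280.00
gusset | 2080.00 | 49.33 | 50.67 | 102613.33 | 105386.67
Σ | 8960.00 |  |  | 278933.33 | 585066.67
x_c = 278933.33 / 8960.00 = 31.13 mm
y_c = 585066.67 / 8960.00 = 65.30 mm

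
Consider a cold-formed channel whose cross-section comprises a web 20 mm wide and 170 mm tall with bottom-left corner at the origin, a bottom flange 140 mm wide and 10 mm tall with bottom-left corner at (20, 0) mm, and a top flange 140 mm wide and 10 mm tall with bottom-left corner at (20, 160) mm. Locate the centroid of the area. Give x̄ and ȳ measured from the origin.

x̄ = 46.13 mm, ȳ = 85.00 mm

web: A = 20 × 170 = 3400.00, centroid at (10.00, 85.00).
bottom flange: A = 140 × 10 = 1400.00, centroid at (90.00, 5.00).
top flange: A = 140 × 10 = 1400.00, centroid at (90.00, 165.00).
ΣA = 6200.00 mm²
ΣAx̄ = (3400.00)(10.00) + (1400.00)(90.00) + (1400.00)(90.00) = 286000.00 mm³
ΣAȳ = (3400.00)(85.00) + (1400.00)(5.00) + (1400.00)(165.00) = 527000.00 mm³
x̄ = 286000.00 / 6200.00 = 46.13 mm
ȳ = 527000.00 / 6200.00 = 85.00 mm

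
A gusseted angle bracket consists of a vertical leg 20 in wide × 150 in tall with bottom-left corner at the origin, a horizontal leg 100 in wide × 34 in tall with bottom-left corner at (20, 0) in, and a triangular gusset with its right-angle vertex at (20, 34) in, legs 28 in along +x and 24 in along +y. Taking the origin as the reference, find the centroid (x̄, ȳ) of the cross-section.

x̄ = 41.25 in, ȳ = 44.08 in

Part | A | x̄ᵢ | ȳᵢ | A·x̄ᵢ | A·ȳᵢ
vertical leg | 3000.00 | 10.00 | 75.00 | 30000.00 | 225000.00
horizontal leg | 3400.00 | 70.00 | 17.00 | 238000.00 | 57800.00
gusset | 336.00 | 29.33 | 42.00 | 9856.00 | 14112.00
Σ | 6736.00 |  |  | 277856.00 | 296912.00
x̄ = 277856.00 / 6736.00 = 41.25 in
ȳ = 296912.00 / 6736.00 = 44.08 in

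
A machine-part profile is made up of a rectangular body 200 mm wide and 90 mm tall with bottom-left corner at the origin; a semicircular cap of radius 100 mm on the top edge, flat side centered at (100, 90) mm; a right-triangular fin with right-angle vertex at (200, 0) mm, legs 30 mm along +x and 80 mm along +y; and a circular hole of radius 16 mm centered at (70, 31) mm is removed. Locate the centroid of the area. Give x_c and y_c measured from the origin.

rectangular body: A = 200 × 90 = 18000.00, centroid at (100.00, 45.00).
semicircular top: A = ½π·100² = 15707.96, centroid at (100.00, 132.44).
triangular fin: A = ½·30·80 = 1200.00, centroid at (210.00, 26.67).
hole: A = −π·16² = -804.25, centroid at (70.00, 31.00).
ΣA = 34103.72 mm²
ΣAx_c = (18000.00)(100.00) + (15707.96)(100.00) + (1200.00)(210.00) + (-804.25)(70.00) = 3566498.99 mm³
ΣAy_c = (18000.00)(45.00) + (15707.96)(132.44) + (1200.00)(26.67) + (-804.25)(31.00) = 2897451.68 mm³
x_c = 3566498.99 / 34103.72 = 104.58 mm
y_c = 2897451.68 / 34103.72 = 84.96 mm

x_c = 104.58 mm, y_c = 84.96 mm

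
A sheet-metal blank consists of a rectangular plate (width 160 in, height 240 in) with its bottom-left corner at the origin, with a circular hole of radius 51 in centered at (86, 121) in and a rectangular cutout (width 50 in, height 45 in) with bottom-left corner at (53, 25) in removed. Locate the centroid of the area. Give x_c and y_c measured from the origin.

x_c = 78.41 in, y_c = 125.54 in

plate: A = 160 × 240 = 38400.00, centroid at (80.00, 120.00).
hole 1: A = −π·51² = -8171.28, centroid at (86.00, 121.00).
hole 2: A = −(50 × 45) = -2250.00, centroid at (78.00, 47.50).
ΣA = 27978.72 in²
ΣAx_c = (38400.00)(80.00) + (-8171.28)(86.00) + (-2250.00)(78.00) = 2193769.71 in³
ΣAy_c = (38400.00)(120.00) + (-8171.28)(121.00) + (-2250.00)(47.50) = 3512399.82 in³
x_c = 2193769.71 / 27978.72 = 78.41 in
y_c = 3512399.82 / 27978.72 = 125.54 in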